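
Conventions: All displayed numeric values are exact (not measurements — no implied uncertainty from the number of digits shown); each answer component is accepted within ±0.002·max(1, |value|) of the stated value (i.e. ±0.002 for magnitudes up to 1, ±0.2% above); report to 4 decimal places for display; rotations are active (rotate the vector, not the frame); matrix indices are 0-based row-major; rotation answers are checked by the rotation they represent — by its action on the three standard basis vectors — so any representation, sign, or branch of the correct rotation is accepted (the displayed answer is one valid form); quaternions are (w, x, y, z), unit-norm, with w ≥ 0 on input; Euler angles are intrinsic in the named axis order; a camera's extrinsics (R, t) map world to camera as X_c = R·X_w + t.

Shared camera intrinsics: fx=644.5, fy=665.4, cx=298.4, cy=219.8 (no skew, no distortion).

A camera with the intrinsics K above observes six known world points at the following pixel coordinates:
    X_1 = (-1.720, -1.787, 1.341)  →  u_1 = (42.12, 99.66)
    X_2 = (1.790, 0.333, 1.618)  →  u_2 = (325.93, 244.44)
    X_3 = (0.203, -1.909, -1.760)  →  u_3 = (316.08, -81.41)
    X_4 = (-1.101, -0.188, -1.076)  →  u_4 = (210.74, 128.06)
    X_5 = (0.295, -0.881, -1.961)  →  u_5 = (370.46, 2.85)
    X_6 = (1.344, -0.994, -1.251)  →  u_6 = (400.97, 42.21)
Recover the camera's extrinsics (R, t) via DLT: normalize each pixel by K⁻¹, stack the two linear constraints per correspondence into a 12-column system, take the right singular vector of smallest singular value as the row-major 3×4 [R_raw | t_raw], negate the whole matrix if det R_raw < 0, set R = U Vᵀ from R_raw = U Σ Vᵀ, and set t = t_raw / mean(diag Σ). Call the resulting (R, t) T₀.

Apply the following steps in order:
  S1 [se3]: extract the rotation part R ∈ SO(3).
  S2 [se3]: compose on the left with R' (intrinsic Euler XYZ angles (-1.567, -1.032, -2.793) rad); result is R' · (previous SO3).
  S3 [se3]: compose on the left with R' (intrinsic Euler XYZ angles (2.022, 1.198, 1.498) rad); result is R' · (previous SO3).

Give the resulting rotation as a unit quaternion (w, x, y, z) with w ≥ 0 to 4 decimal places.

source (pnp_recover): camera pose = R=[0.8122 0.2886 -0.5069; -0.1140 0.9308 0.3473; 0.5721 -0.2243 0.7889], t=(-0.3400, -0.3300, 6.8996)
after S1 (rot_of_se3): [0.8122 0.2886 -0.5069; -0.1140 0.9308 0.3473; 0.5721 -0.2243 0.7889]
after S2 (compose_so3): [-0.9027 0.2165 -0.3718; -0.3957 -0.0787 0.9150; 0.1688 0.9731 0.1568]
after S3 (compose_so3): [0.2771 0.9406 -0.1962; 0.6256 -0.3316 -0.7062; -0.7293 0.0729 -0.6803]

rotation (quat) = (0.2575, 0.7565, 0.5176, -0.3059)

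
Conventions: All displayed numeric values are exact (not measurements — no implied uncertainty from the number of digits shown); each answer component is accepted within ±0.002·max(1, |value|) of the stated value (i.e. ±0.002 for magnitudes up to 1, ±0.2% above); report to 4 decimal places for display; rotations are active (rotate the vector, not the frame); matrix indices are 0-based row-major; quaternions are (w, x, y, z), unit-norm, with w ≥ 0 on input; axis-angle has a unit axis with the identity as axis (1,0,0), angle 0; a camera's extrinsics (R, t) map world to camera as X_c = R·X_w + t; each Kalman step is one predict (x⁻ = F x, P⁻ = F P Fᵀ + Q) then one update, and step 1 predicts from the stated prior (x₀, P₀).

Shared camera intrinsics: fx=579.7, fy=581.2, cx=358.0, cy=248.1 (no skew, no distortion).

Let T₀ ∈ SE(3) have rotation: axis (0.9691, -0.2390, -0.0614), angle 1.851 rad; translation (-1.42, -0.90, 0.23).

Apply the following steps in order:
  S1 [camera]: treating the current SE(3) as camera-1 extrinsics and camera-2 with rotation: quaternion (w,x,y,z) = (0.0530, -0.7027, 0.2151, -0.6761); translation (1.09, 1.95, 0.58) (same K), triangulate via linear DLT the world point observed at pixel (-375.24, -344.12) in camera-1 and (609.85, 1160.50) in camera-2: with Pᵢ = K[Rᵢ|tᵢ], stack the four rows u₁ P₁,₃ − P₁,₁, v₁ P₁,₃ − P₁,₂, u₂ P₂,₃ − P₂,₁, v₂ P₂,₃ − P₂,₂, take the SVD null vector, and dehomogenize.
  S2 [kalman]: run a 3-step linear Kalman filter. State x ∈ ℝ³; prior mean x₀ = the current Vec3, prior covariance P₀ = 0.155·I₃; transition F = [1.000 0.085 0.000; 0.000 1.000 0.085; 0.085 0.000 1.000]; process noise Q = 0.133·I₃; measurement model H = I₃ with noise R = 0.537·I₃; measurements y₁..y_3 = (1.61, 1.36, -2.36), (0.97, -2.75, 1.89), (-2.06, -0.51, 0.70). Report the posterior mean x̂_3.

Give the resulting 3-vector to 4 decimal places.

result = (-0.2155, -0.6892, 0.2639)

after S1 (triangulate): (0.5785, 0.1043, -0.5889)
after S2 (kf_track): (-0.2155, -0.6892, 0.2639)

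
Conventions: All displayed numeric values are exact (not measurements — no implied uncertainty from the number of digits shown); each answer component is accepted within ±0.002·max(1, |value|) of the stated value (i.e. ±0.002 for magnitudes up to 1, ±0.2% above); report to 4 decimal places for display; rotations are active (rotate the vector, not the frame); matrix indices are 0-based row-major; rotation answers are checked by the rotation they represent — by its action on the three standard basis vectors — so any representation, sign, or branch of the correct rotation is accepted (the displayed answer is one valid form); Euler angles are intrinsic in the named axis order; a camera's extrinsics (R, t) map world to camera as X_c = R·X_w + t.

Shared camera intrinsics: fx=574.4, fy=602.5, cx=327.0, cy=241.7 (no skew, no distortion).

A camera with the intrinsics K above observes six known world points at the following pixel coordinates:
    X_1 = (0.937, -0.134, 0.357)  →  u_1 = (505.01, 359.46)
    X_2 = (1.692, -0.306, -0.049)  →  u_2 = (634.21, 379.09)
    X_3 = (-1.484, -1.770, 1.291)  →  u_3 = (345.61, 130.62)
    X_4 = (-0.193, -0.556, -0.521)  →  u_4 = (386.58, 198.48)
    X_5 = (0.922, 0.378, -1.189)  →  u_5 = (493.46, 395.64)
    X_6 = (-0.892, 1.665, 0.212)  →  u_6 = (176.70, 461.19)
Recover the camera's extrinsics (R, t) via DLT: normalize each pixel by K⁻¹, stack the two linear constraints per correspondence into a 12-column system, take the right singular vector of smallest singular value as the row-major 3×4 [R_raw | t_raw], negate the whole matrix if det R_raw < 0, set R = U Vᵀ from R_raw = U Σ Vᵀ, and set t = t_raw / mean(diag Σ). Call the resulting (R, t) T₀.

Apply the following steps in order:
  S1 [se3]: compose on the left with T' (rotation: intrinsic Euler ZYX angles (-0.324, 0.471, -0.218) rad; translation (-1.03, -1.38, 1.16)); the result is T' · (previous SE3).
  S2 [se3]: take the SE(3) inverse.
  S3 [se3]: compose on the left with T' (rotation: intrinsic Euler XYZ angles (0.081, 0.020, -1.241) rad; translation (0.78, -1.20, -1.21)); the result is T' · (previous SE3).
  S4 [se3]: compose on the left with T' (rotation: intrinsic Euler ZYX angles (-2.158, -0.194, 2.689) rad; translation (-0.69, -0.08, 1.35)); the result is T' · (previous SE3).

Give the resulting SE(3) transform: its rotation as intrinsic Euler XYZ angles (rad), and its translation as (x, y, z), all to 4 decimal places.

source (pnp_recover): camera pose = R=[0.8586 -0.4816 0.1755; 0.3988 0.8427 0.3616; -0.3221 -0.2405 0.9157], t=(0.4000, 0.4500, 4.2398)
after S1 (compose_se3): R=[0.6547 -0.3409 0.6746; 0.1174 0.9276 0.3548; -0.7467 -0.1531 0.6473], t=(1.4785, -0.7916, 4.5805)
after S2 (invert_se3): R=[0.6547 0.1174 -0.7467; -0.3409 0.9276 -0.1531; 0.6746 0.3548 0.6473], t=(2.5452, 1.9395, -3.6815)
after S3 (compose_se3): R=[-0.0970 0.9225 -0.3736; -0.7822 0.1615 0.6017; 0.6155 0.3506 0.7059], t=(3.3651, -2.6720, -5.0757)
after S4 (compose_se3): R=[0.3186 -0.7762 -0.5441; -0.3051 -0.6274 0.7164; -0.8974 -0.0622 -0.4367], t=(1.6916, -4.8449, 5.3313)

rotation (euler_xyz) = (-2.1183, -0.5753, 1.1813), translation = (1.6916, -4.8449, 5.3313)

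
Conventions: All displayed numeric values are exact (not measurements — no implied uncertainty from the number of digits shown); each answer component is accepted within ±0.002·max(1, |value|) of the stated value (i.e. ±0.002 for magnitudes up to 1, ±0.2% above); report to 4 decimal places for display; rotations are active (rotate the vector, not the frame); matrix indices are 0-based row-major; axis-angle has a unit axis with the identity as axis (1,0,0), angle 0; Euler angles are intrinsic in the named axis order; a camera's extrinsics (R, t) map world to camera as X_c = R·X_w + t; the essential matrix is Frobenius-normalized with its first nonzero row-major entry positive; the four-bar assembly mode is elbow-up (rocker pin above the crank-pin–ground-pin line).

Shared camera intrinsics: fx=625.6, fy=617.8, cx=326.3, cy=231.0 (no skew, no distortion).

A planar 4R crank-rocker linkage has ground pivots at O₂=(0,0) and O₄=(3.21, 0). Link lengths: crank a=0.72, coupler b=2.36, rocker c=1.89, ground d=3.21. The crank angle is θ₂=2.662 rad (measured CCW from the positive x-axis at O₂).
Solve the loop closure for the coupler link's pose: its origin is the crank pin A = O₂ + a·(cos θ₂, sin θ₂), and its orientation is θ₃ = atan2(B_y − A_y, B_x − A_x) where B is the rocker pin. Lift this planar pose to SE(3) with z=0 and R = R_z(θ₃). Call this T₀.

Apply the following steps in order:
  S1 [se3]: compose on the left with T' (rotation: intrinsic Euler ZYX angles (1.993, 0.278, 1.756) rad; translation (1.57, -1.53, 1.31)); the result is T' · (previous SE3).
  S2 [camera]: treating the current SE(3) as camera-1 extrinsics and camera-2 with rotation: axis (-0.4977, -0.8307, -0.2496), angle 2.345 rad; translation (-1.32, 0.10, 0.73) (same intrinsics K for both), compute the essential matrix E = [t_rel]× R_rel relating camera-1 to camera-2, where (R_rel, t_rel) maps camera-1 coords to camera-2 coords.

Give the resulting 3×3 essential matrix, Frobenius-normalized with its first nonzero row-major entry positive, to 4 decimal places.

matrix = [0.2549 0.3612 0.1637; 0.4877 -0.1189 -0.4980; 0.2852 0.4037 0.1827]

source (fourbar_fk): coupler pose = R=[0.9566 -0.2914 0.0000; 0.2914 0.9566 0.0000; 0.0000 0.0000 1.0000], t=(-0.6388, 0.3322, 0.0000)
after S1 (compose_se3): R=[-0.3602 0.1698 0.9173; 0.9328 0.0520 0.3567; 0.0129 0.9841 -0.1771], t=(1.8408, -1.9835, 1.7993)
after S2 (essential): [0.2549 0.3612 0.1637; 0.4877 -0.1189 -0.4980; 0.2852 0.4037 0.1827]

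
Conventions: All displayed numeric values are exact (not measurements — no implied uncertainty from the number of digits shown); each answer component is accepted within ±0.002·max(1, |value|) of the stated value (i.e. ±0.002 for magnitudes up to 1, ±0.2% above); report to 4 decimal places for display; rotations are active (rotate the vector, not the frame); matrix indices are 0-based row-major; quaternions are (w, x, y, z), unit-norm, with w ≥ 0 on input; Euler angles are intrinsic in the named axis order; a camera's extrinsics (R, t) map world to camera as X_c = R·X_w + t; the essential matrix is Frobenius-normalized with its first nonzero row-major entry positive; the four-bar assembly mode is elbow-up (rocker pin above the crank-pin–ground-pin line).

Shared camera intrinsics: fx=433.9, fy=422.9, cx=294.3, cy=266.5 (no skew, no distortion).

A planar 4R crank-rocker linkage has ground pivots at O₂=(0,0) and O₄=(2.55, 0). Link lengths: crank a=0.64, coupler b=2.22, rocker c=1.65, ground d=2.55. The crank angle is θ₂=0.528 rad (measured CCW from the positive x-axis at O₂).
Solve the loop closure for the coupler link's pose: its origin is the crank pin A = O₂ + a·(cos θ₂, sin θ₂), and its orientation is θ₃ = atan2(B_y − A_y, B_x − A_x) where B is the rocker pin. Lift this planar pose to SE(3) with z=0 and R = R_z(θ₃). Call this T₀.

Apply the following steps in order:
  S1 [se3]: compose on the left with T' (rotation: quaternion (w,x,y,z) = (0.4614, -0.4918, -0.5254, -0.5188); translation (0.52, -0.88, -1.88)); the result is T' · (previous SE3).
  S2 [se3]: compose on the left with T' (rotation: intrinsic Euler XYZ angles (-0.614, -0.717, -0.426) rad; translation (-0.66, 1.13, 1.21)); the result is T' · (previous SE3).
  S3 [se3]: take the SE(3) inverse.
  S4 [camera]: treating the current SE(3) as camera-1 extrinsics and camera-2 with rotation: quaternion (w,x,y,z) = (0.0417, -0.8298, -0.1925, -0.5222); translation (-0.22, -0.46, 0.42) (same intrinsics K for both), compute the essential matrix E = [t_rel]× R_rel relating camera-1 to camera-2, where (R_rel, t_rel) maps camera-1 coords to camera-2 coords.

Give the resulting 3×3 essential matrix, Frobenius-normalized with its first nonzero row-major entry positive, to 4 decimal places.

source (fourbar_fk): coupler pose = R=[0.8059 -0.5921 0.0000; 0.5921 0.8059 0.0000; 0.0000 0.0000 1.0000], t=(0.5528, 0.3224, 0.0000)
after S1 (compose_se3): R=[0.5166 0.8559 0.0255; 0.0176 -0.0403 0.9990; 0.8561 -0.5156 -0.0359], t=(0.7910, -0.8661, -1.3004)
after S2 (compose_se3): R=[-0.2025 0.9137 0.3522; 0.3912 -0.2542 0.8845; 0.8977 0.3169 -0.3060], t=(0.4677, -0.2093, 1.2462)
after S3 (invert_se3): R=[-0.2025 0.3912 0.8977; 0.9137 -0.2542 0.3169; 0.3522 0.8845 -0.3060], t=(-0.9422, -0.8755, 0.4017)
after S4 (essential): [0.0452 0.0098 -0.2188; -0.5004 0.3318 0.3457; 0.2342 -0.3095 0.5652]

matrix = [0.0452 0.0098 -0.2188; -0.5004 0.3318 0.3457; 0.2342 -0.3095 0.5652]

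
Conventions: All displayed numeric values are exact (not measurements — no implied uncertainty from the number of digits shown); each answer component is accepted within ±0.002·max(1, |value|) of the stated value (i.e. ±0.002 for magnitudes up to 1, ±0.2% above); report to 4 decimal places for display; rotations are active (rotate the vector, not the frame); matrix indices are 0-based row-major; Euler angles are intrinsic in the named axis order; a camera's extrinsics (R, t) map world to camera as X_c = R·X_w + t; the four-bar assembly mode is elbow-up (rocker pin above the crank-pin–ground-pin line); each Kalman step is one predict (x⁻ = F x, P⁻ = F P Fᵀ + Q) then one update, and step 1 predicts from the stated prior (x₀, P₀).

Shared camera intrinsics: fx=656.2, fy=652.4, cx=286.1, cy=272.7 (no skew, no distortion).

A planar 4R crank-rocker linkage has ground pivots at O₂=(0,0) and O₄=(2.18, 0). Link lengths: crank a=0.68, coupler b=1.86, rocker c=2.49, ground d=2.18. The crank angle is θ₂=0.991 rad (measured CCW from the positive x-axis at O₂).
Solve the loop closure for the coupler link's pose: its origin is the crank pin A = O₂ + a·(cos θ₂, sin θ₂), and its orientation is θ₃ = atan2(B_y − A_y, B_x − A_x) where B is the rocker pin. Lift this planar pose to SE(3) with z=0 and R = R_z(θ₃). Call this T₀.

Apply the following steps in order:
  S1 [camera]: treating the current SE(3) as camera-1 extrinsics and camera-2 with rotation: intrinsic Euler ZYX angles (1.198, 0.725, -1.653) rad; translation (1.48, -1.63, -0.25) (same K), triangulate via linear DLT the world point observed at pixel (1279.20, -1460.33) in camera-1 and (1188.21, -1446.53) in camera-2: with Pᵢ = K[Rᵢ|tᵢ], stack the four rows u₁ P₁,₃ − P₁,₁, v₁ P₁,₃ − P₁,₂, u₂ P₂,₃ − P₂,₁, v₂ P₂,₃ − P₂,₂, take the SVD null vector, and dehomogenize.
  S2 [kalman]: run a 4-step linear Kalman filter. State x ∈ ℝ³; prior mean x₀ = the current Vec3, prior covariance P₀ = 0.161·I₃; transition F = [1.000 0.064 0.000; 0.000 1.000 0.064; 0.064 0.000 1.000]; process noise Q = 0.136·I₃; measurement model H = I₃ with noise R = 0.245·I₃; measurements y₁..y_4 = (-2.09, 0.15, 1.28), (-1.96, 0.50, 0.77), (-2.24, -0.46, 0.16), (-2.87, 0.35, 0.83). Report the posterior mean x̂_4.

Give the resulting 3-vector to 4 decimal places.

source (fourbar_fk): coupler pose = R=[0.4131 -0.9107 0.0000; 0.9107 0.4131 0.0000; 0.0000 0.0000 1.0000], t=(0.3725, 0.5689, 0.0000)
after S1 (triangulate): (-1.0636, -0.4361, 0.2183)
after S2 (kf_track): (-2.4596, 0.1353, 0.5382)

result = (-2.4596, 0.1353, 0.5382)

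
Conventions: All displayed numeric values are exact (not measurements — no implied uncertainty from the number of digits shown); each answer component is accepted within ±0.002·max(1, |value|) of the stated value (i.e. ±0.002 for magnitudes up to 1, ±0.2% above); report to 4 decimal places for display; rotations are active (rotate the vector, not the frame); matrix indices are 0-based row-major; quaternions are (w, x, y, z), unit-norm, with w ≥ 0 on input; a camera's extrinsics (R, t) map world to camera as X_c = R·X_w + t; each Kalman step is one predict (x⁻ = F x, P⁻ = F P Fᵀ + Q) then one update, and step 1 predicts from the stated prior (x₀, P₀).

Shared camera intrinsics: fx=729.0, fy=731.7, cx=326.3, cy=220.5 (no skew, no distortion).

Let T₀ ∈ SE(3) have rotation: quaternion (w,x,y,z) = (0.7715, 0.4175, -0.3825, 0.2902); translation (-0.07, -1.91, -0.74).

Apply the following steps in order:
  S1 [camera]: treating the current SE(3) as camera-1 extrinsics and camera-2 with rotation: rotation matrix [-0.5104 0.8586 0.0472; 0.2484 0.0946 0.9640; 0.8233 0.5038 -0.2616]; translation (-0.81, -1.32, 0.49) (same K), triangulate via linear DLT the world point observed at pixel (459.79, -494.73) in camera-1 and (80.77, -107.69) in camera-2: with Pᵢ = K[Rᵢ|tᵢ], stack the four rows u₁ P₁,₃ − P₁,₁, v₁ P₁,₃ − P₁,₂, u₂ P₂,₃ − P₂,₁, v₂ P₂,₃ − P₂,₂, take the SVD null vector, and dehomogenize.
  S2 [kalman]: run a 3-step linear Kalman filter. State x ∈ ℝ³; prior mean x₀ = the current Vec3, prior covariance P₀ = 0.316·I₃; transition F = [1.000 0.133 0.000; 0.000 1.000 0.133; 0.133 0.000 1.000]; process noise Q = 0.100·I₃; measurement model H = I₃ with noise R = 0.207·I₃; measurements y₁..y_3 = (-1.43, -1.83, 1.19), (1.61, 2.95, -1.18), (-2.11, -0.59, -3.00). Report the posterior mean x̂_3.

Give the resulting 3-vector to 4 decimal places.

result = (-0.7622, 0.1433, -1.6913)

after S1 (triangulate): (1.6814, 0.9963, -0.3044)
after S2 (kf_track): (-0.7622, 0.1433, -1.6913)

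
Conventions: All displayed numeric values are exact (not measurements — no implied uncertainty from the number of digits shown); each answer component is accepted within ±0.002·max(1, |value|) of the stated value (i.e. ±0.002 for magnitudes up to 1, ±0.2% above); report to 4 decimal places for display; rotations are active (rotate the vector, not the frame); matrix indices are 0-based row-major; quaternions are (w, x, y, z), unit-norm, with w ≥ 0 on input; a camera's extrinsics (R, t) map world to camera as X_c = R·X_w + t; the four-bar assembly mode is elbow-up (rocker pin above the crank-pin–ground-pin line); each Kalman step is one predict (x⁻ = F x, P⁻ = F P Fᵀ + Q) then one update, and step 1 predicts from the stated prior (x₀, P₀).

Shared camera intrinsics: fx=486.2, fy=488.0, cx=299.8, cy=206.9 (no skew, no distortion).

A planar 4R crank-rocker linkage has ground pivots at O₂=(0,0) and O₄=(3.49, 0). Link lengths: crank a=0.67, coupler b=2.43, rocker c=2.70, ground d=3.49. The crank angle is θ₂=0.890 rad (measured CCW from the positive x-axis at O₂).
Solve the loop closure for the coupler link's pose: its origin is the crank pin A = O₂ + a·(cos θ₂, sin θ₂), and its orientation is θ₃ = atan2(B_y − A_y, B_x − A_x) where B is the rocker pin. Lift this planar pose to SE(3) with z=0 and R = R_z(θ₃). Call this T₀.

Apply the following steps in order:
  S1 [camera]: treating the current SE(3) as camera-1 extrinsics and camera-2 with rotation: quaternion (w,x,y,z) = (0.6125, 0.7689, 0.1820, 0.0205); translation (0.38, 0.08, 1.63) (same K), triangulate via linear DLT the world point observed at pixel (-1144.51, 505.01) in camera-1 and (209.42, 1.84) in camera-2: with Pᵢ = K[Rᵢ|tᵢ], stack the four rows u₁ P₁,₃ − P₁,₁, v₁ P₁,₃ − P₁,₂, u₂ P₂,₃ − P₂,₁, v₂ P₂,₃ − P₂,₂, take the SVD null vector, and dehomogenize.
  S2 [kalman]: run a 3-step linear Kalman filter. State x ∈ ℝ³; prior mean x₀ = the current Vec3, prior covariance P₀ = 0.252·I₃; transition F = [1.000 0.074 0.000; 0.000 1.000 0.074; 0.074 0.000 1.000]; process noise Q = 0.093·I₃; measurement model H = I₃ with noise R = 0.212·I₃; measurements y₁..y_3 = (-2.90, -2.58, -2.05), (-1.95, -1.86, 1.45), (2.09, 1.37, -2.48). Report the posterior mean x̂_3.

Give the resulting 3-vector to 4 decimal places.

result = (-0.1704, -0.0164, -1.1429)

source (fourbar_fk): coupler pose = R=[0.6809 -0.7324 0.0000; 0.7324 0.6809 0.0000; 0.0000 0.0000 1.0000], t=(0.4217, 0.5206, 0.0000)
after S1 (triangulate): (-1.8110, 1.8340, 0.7253)
after S2 (kf_track): (-0.1704, -0.0164, -1.1429)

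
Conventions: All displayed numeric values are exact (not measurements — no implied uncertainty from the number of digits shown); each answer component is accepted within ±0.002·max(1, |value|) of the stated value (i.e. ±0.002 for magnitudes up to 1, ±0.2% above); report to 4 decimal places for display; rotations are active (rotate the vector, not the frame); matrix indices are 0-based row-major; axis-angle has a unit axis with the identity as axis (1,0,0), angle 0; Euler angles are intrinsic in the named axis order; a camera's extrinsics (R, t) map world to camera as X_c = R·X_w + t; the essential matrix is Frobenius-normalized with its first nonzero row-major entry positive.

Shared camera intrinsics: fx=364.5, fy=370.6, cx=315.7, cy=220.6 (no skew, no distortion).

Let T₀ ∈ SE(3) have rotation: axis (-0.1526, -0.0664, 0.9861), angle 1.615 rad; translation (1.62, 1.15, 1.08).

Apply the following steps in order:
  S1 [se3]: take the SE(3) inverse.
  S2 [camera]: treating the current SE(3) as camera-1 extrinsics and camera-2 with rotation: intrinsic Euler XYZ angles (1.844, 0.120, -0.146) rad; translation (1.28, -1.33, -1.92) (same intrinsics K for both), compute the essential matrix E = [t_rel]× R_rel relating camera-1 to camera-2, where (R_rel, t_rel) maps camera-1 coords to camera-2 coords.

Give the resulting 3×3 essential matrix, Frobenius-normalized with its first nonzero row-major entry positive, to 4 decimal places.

after S1 (invert_se3): R=[-0.0199 0.9957 -0.0908; -0.9745 -0.0397 -0.2208; -0.2235 0.0841 0.9711], t=(-1.0147, 1.8628, -0.7835)
after S2 (essential): [0.4343 0.0359 0.1505; 0.5499 -0.1471 -0.1032; 0.0426 0.3639 0.5644]

matrix = [0.4343 0.0359 0.1505; 0.5499 -0.1471 -0.1032; 0.0426 0.3639 0.5644]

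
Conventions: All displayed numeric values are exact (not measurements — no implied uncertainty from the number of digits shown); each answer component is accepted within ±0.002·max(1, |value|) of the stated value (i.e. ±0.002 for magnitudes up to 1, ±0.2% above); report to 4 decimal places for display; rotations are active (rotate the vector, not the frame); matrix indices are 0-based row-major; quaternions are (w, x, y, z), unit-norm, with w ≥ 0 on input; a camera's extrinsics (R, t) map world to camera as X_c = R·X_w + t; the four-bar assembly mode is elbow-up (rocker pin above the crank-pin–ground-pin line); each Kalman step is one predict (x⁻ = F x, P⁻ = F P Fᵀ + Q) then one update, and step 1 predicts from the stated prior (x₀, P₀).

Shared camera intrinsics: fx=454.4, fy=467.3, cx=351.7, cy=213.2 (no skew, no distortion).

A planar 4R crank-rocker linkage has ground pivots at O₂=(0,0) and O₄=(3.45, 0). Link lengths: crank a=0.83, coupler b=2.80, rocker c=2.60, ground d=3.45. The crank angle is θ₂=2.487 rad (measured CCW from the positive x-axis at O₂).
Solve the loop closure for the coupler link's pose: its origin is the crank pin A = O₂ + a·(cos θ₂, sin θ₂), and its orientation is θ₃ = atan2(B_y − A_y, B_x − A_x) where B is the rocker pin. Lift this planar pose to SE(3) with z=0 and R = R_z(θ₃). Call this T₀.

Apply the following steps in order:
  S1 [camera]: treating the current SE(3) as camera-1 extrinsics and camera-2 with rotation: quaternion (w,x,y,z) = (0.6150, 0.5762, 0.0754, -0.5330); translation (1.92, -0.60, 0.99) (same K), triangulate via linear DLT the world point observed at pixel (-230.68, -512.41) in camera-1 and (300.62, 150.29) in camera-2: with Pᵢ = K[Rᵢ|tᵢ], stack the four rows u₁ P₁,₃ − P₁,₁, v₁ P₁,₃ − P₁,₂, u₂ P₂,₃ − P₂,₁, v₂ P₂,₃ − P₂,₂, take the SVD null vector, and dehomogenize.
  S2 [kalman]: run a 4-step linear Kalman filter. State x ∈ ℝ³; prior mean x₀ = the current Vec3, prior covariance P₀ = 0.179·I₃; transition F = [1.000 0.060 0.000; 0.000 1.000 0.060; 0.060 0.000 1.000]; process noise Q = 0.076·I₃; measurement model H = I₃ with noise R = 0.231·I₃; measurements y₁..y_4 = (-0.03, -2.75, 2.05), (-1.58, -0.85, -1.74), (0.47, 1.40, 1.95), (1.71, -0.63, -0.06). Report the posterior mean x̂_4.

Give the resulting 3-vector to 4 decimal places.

source (fourbar_fk): coupler pose = R=[0.8554 -0.5180 0.0000; 0.5180 0.8554 0.0000; 0.0000 0.0000 1.0000], t=(-0.6584, 0.5053, 0.0000)
after S1 (triangulate): (-1.4083, -1.3710, 0.8996)
after S2 (kf_track): (0.4640, -0.3245, 0.4644)

result = (0.4640, -0.3245, 0.4644)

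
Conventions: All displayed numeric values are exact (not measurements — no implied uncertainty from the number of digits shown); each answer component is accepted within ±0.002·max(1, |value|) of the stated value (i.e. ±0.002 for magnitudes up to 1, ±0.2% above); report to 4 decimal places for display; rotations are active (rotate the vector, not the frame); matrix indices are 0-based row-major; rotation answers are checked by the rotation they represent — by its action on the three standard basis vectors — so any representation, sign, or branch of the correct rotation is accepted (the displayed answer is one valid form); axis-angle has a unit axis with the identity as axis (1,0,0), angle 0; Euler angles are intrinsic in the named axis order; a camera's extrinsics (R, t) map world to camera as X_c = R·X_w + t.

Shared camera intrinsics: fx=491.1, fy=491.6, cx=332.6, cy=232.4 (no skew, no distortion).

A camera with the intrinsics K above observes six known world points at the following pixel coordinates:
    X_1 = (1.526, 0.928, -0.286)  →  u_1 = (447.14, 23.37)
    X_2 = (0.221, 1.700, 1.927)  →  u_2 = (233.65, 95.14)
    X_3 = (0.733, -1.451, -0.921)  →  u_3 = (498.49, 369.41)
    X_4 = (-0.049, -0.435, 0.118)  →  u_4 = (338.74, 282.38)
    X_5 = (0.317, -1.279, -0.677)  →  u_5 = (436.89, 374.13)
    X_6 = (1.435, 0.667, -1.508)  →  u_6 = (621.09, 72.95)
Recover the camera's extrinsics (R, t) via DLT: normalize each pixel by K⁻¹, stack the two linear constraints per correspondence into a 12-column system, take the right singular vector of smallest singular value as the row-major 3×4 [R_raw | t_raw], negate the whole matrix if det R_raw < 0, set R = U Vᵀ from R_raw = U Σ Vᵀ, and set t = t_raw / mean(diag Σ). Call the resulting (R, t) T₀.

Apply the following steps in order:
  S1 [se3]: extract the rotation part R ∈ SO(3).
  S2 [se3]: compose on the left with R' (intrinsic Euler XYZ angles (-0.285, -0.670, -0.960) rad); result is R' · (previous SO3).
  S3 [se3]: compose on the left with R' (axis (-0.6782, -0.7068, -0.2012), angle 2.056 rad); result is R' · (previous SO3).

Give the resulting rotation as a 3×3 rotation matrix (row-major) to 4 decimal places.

source (pnp_recover): camera pose = R=[0.0361 0.2689 -0.9625; -0.7456 -0.6341 -0.2051; -0.6655 0.7250 0.1776], t=(0.2800, 0.1000, 4.0802)
after S1 (rot_of_se3): [0.0361 0.2689 -0.9625; -0.7456 -0.6341 -0.2051; -0.6655 0.7250 0.1776]
after S2 (compose_so3): [-0.0493 -0.7365 -0.6746; -0.6884 -0.4644 0.5572; -0.7237 0.4918 -0.4841]
after S3 (compose_so3): [-0.3090 -0.7714 0.5563; -0.7941 -0.1126 -0.5972; 0.5233 -0.6263 -0.5778]

rotation (matrix) = ((-0.3090, -0.7714, 0.5563), (-0.7941, -0.1126, -0.5972), (0.5233, -0.6263, -0.5778))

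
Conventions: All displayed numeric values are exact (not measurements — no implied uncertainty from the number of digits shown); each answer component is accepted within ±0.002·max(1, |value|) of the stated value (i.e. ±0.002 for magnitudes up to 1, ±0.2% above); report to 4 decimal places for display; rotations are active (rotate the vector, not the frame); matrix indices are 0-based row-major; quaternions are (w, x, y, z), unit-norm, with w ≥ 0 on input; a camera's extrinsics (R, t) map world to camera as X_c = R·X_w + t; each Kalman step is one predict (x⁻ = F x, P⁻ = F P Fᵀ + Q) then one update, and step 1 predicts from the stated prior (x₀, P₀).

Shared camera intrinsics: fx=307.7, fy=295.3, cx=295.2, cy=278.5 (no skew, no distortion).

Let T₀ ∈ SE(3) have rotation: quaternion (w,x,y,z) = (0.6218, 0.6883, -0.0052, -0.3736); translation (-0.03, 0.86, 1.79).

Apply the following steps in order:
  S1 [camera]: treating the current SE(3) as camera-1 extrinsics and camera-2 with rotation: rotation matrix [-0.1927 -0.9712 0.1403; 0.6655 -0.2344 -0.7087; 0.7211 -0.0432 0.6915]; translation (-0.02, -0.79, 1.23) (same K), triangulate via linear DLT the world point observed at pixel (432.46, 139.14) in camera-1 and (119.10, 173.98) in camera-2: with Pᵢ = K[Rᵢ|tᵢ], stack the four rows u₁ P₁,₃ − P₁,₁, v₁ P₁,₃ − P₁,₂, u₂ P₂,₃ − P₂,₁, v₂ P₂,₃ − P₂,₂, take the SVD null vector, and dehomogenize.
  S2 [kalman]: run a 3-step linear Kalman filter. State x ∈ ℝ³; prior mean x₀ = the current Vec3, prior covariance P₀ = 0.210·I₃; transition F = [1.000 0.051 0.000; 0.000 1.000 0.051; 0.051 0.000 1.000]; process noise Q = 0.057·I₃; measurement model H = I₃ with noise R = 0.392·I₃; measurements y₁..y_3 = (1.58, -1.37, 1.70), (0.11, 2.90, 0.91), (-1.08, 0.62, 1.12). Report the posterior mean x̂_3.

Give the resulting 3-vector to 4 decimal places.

after S1 (triangulate): (1.4286, 1.6414, 1.1874)
after S2 (kf_track): (0.3721, 1.1169, 1.2307)

result = (0.3721, 1.1169, 1.2307)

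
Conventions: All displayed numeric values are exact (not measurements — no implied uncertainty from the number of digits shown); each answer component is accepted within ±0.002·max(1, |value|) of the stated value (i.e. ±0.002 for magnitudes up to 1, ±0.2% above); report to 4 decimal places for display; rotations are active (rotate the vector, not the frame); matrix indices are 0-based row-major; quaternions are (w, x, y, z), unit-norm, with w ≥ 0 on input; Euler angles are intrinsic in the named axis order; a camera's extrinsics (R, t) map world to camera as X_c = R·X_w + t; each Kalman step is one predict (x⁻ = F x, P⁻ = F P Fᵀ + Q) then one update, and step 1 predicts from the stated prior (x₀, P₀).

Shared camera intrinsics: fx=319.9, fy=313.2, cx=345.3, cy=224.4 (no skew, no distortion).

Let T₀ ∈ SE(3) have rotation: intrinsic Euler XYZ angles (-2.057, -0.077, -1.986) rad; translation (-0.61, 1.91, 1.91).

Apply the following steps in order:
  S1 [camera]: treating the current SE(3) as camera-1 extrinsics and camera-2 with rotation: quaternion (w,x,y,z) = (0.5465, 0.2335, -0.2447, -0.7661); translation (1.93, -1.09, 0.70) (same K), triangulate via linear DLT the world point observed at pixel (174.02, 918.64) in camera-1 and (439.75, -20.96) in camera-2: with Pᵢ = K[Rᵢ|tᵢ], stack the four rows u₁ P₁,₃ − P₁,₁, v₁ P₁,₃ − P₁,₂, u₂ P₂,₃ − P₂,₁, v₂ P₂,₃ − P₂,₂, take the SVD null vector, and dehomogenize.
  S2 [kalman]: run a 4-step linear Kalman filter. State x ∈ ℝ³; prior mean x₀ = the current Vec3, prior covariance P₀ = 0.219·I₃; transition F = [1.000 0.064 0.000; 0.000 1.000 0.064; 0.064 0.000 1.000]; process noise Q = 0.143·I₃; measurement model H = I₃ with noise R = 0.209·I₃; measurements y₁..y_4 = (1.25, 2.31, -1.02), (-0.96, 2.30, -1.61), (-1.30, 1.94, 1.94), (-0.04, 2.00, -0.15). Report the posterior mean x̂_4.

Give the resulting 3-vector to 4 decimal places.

result = (-0.2693, 1.9848, 0.2069)

after S1 (triangulate): (0.8172, 0.1496, 1.8589)
after S2 (kf_track): (-0.2693, 1.9848, 0.2069)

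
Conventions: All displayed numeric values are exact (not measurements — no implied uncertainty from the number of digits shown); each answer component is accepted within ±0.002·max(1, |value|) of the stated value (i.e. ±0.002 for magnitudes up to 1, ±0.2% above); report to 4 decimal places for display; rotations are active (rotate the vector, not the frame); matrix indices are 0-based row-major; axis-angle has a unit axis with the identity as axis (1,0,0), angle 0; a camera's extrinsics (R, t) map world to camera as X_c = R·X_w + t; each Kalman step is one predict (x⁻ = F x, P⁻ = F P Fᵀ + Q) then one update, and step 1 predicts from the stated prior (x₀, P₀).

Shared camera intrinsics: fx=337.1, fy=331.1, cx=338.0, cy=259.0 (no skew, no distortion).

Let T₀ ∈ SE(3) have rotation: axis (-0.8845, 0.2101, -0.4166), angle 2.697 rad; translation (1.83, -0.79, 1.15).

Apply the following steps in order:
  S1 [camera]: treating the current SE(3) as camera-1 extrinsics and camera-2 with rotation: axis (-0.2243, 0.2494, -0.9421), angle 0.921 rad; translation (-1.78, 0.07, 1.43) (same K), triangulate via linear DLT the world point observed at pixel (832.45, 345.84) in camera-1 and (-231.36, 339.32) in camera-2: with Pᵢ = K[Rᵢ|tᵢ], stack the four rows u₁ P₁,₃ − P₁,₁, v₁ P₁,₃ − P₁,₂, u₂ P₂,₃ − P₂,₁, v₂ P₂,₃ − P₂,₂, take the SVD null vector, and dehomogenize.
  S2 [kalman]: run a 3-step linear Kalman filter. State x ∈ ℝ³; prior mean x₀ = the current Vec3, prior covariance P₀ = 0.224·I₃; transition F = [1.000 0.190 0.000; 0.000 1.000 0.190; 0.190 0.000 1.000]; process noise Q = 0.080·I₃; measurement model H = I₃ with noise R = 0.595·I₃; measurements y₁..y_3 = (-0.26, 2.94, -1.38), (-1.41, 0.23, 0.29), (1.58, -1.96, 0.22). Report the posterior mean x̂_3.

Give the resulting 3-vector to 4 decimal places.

after S1 (triangulate): (-0.9649, -0.6398, -0.0250)
after S2 (kf_track): (-0.0949, -0.2539, -0.2835)

result = (-0.0949, -0.2539, -0.2835)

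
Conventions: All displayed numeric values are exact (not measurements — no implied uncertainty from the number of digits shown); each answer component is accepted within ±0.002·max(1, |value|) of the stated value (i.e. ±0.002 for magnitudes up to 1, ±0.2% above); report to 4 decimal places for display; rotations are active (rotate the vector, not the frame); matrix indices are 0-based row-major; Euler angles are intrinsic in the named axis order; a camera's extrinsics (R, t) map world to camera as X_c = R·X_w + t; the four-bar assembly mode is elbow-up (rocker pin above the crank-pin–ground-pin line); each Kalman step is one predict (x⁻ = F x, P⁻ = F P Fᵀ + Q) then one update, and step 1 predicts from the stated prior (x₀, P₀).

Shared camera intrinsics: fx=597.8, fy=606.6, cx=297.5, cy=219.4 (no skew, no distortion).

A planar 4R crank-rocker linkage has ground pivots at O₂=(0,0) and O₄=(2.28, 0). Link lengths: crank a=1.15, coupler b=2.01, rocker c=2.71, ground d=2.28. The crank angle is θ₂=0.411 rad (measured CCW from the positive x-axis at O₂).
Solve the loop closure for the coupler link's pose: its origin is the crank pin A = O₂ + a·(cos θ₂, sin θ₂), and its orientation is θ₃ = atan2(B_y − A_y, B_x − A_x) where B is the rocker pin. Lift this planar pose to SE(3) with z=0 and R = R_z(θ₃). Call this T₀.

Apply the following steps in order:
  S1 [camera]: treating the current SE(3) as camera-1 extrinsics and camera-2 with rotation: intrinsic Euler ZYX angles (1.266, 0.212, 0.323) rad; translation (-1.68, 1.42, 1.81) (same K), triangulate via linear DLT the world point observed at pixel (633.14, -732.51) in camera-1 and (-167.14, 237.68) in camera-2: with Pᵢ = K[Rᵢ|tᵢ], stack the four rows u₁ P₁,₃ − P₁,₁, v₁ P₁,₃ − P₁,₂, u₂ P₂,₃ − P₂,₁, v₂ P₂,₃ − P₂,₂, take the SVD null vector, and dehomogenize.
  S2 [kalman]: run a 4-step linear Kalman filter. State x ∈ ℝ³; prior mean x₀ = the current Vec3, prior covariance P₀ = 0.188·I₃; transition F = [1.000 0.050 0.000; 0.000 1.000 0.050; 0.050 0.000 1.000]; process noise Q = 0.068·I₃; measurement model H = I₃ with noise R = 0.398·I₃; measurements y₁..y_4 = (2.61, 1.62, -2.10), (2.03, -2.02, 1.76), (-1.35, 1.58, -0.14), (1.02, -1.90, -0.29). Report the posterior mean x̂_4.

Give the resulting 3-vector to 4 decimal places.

source (fourbar_fk): coupler pose = R=[0.0516 -0.9987 0.0000; 0.9987 0.0516 0.0000; 0.0000 0.0000 1.0000], t=(1.0542, 0.4595, 0.0000)
after S1 (triangulate): (-1.7021, 0.5332, 0.7729)
after S2 (kf_track): (0.3459, -0.3121, 0.0322)

result = (0.3459, -0.3121, 0.0322)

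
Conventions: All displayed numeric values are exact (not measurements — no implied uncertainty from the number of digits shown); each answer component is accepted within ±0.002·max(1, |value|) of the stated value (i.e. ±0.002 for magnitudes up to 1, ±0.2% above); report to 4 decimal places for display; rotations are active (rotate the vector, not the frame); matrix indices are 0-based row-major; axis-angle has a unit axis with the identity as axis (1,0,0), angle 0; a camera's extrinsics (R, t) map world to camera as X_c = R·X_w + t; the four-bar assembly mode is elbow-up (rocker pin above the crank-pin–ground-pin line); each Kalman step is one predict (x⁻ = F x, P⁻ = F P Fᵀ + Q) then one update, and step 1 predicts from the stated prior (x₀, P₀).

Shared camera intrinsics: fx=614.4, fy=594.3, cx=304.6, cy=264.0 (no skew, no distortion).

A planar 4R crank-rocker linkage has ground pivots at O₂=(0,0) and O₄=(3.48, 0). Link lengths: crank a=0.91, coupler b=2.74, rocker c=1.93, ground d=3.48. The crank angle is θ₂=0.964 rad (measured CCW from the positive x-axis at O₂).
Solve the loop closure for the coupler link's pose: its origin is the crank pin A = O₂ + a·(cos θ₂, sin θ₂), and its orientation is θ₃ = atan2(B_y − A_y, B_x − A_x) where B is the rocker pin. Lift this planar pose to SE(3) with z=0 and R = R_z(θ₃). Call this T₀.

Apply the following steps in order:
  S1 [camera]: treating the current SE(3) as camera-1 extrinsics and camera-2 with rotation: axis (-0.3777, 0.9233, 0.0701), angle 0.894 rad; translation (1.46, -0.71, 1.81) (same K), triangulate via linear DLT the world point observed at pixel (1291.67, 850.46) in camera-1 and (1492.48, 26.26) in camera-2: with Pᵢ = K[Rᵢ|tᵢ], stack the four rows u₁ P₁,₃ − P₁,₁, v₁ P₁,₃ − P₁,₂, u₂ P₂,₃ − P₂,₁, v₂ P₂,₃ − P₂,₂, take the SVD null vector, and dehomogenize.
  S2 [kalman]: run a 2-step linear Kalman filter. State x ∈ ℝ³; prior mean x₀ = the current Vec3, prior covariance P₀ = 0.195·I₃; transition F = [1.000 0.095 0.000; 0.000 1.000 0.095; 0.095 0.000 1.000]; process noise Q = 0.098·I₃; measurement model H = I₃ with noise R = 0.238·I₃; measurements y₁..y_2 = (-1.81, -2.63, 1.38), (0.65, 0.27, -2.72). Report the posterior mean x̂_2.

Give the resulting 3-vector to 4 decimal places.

result = (-0.0335, -0.6369, -0.6870)

source (fourbar_fk): coupler pose = R=[0.9116 -0.4110 0.0000; 0.4110 0.9116 0.0000; 0.0000 0.0000 1.0000], t=(0.5189, 0.7475, 0.0000)
after S1 (triangulate): (1.2739, -0.2053, 1.0984)
after S2 (kf_track): (-0.0335, -0.6369, -0.6870)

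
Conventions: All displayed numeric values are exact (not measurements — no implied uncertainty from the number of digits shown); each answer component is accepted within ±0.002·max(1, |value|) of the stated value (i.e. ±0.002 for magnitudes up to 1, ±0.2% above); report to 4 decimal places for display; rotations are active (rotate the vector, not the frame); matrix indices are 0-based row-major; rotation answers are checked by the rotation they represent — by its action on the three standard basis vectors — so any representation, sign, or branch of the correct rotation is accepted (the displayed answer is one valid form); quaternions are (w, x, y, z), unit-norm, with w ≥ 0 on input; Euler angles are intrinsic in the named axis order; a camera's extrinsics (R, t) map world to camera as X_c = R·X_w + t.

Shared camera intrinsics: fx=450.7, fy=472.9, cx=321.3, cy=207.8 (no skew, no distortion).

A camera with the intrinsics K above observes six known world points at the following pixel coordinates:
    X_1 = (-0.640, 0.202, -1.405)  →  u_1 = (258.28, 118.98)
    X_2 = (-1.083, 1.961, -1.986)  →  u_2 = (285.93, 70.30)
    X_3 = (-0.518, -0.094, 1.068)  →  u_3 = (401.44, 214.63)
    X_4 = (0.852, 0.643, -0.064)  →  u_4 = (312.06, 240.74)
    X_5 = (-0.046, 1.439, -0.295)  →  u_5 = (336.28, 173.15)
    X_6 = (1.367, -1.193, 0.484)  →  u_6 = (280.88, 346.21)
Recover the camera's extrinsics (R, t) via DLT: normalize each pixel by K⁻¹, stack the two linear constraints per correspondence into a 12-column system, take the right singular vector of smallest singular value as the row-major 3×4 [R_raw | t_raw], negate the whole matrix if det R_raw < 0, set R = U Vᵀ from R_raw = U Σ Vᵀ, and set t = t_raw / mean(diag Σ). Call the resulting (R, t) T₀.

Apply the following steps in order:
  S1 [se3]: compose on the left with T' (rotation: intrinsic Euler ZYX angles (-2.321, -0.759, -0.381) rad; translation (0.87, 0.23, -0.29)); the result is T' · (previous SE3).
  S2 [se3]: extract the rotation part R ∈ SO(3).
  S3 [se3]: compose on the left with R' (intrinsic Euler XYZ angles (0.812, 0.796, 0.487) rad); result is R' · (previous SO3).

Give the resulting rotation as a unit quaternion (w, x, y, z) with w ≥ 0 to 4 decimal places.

rotation (quat) = (0.4533, 0.7508, 0.4745, -0.0754)

source (pnp_recover): camera pose = R=[-0.3591 0.3585 0.8617; 0.8424 -0.2729 0.4647; 0.4017 0.8927 -0.2040], t=(-0.0201, 0.0000, 6.4287)
after S1 (compose_se3): R=[0.8870 0.3166 -0.3361; -0.4143 0.2244 -0.8820; -0.2039 0.9216 0.3302], t=(5.4288, 1.6153, 4.0259)
after S2 (rot_of_se3): [0.8870 0.3166 -0.3361; -0.4143 0.2244 -0.8820; -0.2039 0.9216 0.3302]
after S3 (compose_so3): [0.5383 0.7809 0.3169; 0.6442 -0.1388 -0.7522; -0.5434 0.6091 -0.5777]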